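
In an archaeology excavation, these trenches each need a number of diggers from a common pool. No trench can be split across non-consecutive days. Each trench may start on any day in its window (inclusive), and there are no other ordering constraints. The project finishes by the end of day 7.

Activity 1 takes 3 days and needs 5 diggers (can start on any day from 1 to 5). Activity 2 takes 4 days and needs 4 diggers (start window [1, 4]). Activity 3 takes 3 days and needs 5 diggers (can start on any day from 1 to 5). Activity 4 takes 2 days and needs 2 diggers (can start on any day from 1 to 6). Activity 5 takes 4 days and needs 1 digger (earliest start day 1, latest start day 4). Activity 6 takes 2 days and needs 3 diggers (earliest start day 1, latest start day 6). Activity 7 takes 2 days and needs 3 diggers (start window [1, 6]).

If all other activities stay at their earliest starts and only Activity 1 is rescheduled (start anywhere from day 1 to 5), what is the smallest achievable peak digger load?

18

Activity 1@1: d1:23  d2:23  d3:15  d4:5  d5:0  d6:0  d7:0 → peak 23
Activity 1@2: d1:18  d2:23  d3:15  d4:10  d5:0  d6:0  d7:0 → peak 23
Activity 1@3: d1:18  d2:18  d3:15  d4:10  d5:5  d6:0  d7:0 → peak 18
Activity 1@4: d1:18  d2:18  d3:10  d4:10  d5:5  d6:5  d7:0 → peak 18
Activity 1@5: d1:18  d2:18  d3:10  d4:5  d5:5  d6:5  d7:5 → peak 18
Best is Activity 1@3, peak 18.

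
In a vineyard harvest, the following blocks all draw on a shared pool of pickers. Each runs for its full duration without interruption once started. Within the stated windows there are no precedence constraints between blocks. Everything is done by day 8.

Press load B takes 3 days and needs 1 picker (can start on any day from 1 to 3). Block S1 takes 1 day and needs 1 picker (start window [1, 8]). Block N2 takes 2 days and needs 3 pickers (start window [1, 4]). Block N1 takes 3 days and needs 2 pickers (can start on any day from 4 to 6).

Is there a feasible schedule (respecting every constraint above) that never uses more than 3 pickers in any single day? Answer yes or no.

yes

Schedule Press load B@1, Block S1@1, Block N2@4, Block N1@6: d1:2  d2:1  d3:1  d4:3  d5:3  d6:2  d7:2  d8:2 — peak 3 ≤ 3.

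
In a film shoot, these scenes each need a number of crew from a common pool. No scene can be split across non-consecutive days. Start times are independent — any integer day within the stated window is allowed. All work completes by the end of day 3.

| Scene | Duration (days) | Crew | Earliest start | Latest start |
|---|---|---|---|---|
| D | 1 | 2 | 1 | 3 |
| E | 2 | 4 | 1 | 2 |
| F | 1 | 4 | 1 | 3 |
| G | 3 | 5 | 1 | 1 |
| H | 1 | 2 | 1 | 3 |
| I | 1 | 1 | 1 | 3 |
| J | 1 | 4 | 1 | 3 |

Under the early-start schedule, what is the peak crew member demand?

Early-start schedule: D@1, E@1, F@1, G@1, H@1, I@1, J@1.
Load per day: day 1: 22, day 2: 9, day 3: 5.
Peak is 22.

22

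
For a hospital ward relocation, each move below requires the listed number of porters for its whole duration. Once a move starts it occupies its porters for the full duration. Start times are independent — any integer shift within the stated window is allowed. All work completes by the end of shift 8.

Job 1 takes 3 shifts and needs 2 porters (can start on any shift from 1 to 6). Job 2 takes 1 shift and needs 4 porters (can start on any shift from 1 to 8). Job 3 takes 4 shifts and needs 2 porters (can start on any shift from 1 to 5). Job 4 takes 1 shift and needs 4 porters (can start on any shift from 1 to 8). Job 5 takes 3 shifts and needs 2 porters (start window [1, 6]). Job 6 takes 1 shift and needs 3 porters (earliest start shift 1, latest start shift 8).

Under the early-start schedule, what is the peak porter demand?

17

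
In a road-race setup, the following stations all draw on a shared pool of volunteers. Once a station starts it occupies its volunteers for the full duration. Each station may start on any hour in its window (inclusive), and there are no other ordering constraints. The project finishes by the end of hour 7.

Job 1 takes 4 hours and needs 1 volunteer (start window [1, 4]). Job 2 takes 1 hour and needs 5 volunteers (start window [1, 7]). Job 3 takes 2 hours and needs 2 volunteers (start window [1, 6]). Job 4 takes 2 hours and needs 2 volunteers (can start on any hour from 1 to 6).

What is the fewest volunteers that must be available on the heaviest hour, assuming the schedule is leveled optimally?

Early-start (Job 1@1, Job 2@1, Job 3@1, Job 4@1) gives peak 10: h1:10  h2:5  h3:1  h4:1  h5:0  h6:0  h7:0.
Shift Job 2→5.
Schedule Job 1@1, Job 2@5, Job 3@1, Job 4@1: h1:5  h2:5  h3:1  h4:1  h5:5  h6:0  h7:0 — peak 5.

5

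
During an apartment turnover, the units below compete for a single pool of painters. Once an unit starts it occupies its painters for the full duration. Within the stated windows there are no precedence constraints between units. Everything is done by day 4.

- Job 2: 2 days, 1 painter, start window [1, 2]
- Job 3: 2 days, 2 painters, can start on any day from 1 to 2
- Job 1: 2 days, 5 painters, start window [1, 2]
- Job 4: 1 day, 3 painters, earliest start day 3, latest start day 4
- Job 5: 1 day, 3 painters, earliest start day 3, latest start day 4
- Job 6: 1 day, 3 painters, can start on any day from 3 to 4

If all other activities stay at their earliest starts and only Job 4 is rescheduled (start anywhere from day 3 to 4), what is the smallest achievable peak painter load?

8

Job 4@3: d1:8  d2:8  d3:9  d4:0 → peak 9
Job 4@4: d1:8  d2:8  d3:6  d4:3 → peak 8
Best is Job 4@4, peak 8.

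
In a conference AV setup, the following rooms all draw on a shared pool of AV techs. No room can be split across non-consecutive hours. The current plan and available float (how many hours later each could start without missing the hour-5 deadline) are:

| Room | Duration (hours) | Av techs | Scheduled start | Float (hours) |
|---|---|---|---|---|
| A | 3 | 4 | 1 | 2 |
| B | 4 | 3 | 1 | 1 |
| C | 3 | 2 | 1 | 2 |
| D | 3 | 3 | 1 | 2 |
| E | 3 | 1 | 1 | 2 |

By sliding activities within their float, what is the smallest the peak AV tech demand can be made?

Schedule A@1, B@1, C@1, D@1, E@1: h1:13  h2:13  h3:13  h4:3  h5:0 — peak 13.

13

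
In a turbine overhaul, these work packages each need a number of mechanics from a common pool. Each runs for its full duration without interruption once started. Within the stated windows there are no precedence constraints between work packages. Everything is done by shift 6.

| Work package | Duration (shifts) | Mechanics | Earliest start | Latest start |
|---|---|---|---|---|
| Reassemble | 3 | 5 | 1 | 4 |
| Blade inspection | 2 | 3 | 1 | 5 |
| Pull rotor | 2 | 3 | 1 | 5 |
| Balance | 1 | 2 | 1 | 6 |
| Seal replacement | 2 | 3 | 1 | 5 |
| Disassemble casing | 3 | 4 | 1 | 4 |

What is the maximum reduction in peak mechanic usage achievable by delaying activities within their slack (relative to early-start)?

Early-start peak: s1:20  s2:18  s3:9  s4:0  s5:0  s6:0 ⇒ 20.
Leveled (Reassemble@1, Blade inspection@1, Pull rotor@3, Balance@4, Seal replacement@5, Disassemble casing@4): s1:8  s2:8  s3:8  s4:9  s5:7  s6:7 ⇒ 9.
Reduction 20 − 9 = 11.

11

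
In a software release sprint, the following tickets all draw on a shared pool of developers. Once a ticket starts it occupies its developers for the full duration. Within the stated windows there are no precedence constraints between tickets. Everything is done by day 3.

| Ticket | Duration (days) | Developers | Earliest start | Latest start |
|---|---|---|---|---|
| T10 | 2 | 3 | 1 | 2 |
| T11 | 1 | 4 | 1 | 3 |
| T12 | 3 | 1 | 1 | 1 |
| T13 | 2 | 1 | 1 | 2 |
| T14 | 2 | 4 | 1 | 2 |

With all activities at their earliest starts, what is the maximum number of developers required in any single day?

Early-start schedule: T10@1, T11@1, T12@1, T13@1, T14@1.
Load per day: day 1: 13, day 2: 9, day 3: 1.
Peak is 13.

13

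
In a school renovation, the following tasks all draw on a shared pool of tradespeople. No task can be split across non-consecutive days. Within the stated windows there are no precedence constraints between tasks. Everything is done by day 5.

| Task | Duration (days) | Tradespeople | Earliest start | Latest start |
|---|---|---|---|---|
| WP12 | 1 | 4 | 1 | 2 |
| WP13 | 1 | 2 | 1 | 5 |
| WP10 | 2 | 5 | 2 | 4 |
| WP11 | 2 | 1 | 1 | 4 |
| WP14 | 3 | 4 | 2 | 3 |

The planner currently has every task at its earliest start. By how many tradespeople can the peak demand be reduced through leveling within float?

Early-start peak: d1:7  d2:10  d3:9  d4:4  d5:0 ⇒ 10.
Leveled (WP12@1, WP13@1, WP10@2, WP11@1, WP14@3): d1:7  d2:6  d3:9  d4:4  d5:4 ⇒ 9.
Reduction 10 − 9 = 1.

1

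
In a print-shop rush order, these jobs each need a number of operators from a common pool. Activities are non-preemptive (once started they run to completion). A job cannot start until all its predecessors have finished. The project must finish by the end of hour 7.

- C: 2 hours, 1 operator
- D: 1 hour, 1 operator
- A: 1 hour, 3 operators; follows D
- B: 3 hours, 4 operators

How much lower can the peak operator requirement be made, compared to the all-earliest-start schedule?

Early-start peak: h1:6  h2:8  h3:4  h4:0  h5:0  h6:0  h7:0 ⇒ 8.
Leveled (C@1, D@1, A@2, B@3): h1:2  h2:4  h3:4  h4:4  h5:4  h6:0  h7:0 ⇒ 4.
Reduction 8 − 4 = 4.

4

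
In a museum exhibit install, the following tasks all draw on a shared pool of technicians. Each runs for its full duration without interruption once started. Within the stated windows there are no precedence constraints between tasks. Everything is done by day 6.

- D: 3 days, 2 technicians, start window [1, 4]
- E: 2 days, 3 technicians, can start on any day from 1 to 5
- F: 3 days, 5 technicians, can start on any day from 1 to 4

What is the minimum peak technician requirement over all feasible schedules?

5

Early-start (D@1, E@1, F@1) gives peak 10: d1:10  d2:10  d3:7  d4:0  d5:0  d6:0.
Shift F→4.
Schedule D@1, E@1, F@4: d1:5  d2:5  d3:2  d4:5  d5:5  d6:5 — peak 5.
Total technician-days = 27 over 6 days ⇒ peak ≥ ⌈27/6⌉ = 5, so 5 is optimal.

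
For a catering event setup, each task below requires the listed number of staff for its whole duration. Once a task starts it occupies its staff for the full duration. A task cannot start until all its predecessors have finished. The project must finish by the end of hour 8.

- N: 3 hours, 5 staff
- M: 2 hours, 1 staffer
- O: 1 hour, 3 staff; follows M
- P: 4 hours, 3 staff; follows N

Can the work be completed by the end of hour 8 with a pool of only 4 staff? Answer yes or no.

The minimum achievable peak is 5; 4 < 5, so no feasible schedule stays within the cap.

no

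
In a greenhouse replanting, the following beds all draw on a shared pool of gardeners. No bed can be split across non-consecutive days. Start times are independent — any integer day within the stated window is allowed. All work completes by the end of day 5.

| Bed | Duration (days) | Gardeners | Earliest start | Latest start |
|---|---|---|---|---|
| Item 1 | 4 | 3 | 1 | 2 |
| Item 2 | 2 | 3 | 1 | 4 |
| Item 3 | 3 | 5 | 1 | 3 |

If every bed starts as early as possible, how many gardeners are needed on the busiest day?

Early-start schedule: Item 1@1, Item 2@1, Item 3@1.
Load per day: day 1: 11, day 2: 11, day 3: 8, day 4: 3, day 5: 0.
Peak is 11.

11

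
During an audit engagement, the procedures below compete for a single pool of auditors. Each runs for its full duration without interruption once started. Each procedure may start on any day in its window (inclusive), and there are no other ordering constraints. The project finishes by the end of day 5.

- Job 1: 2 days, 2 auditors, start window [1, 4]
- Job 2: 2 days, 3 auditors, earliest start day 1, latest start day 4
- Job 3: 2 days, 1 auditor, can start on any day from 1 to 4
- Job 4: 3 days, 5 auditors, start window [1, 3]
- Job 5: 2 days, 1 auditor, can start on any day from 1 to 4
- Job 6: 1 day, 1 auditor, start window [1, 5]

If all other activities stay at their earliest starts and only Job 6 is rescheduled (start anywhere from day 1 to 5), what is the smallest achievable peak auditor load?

12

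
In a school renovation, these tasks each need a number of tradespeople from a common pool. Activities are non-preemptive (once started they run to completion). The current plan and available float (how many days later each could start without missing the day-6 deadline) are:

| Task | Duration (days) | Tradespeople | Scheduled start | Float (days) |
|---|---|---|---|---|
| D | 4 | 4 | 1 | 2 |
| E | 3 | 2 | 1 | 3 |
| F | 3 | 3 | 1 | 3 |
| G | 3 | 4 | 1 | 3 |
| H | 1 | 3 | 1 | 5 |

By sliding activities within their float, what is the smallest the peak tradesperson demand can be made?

9

Early-start (D@1, E@1, F@1, G@1, H@1) gives peak 16: d1:16  d2:13  d3:13  d4:4  d5:0  d6:0.
Shift G→4, H→5.
Schedule D@1, E@1, F@1, G@4, H@5: d1:9  d2:9  d3:9  d4:8  d5:7  d6:4 — peak 9.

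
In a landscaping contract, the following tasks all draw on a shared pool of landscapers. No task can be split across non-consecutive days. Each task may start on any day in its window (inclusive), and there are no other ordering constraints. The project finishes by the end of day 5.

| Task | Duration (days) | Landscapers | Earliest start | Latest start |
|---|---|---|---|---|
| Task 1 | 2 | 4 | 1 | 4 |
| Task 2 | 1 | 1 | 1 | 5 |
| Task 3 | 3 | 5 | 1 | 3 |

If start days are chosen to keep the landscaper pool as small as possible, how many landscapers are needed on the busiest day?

Early-start (Task 1@1, Task 2@1, Task 3@1) gives peak 10: d1:10  d2:9  d3:5  d4:0  d5:0.
Shift Task 3→3.
Schedule Task 1@1, Task 2@1, Task 3@3: d1:5  d2:4  d3:5  d4:5  d5:5 — peak 5.
Total landscaper-days = 24 over 5 days ⇒ peak ≥ ⌈24/5⌉ = 5, so 5 is optimal.

5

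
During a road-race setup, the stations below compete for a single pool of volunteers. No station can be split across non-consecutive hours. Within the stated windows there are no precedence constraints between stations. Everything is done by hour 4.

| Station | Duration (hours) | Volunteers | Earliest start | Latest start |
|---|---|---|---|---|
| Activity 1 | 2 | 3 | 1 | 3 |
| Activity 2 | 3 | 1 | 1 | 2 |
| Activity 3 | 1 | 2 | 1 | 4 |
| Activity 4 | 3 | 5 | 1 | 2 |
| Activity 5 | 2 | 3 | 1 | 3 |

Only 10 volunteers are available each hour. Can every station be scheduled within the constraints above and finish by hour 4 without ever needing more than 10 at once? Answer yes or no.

yes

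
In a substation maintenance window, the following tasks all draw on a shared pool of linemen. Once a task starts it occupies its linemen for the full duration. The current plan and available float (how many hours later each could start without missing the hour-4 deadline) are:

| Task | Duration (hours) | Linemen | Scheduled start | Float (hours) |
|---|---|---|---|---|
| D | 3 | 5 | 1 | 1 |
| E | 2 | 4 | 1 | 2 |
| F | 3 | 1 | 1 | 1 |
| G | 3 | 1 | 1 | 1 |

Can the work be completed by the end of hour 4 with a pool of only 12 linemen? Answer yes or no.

yes

Schedule D@1, E@1, F@1, G@1: h1:11  h2:11  h3:7  h4:0 — peak 11 ≤ 12.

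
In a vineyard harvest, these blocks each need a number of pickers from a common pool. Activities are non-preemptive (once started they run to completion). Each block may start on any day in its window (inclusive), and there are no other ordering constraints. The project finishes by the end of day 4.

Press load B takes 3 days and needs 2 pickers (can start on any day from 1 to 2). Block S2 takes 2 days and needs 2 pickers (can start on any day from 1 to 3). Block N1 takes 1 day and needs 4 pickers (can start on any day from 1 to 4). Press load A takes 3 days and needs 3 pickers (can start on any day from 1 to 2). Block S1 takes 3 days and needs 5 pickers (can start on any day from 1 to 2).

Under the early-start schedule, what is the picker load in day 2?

12

At early start, day 2 has: Press load B, Block S2, Press load A, Block S1.
Demand: 2 + 2 + 3 + 5 = 12.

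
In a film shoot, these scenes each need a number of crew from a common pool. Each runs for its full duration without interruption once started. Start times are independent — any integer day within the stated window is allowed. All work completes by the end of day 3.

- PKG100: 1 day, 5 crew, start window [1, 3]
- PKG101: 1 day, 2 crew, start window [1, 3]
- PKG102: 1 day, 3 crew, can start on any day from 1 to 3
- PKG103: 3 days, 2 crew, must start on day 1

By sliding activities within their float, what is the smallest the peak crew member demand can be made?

Early-start (PKG100@1, PKG101@1, PKG102@1, PKG103@1) gives peak 12: d1:12  d2:2  d3:2.
Shift PKG101→2, PKG102→2.
Schedule PKG100@1, PKG101@2, PKG102@2, PKG103@1: d1:7  d2:7  d3:2 — peak 7.

7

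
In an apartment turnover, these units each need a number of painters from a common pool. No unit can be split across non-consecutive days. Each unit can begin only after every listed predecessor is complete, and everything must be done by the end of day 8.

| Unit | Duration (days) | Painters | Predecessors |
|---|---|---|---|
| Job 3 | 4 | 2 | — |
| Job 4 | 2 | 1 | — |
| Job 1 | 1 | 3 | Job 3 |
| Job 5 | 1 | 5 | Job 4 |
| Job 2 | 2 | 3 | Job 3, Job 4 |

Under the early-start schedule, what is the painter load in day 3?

At early start, day 3 has: Job 3, Job 5.
Demand: 2 + 5 = 7.

7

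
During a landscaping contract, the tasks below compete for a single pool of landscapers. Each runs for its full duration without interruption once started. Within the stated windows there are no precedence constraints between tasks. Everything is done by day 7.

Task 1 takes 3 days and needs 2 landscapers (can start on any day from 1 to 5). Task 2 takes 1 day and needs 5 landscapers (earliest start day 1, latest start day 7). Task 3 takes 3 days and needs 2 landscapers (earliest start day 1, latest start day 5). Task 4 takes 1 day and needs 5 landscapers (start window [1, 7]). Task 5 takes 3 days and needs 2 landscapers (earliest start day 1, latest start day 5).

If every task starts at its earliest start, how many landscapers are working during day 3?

At early start, day 3 has: Task 1, Task 3, Task 5.
Demand: 2 + 2 + 2 = 6.

6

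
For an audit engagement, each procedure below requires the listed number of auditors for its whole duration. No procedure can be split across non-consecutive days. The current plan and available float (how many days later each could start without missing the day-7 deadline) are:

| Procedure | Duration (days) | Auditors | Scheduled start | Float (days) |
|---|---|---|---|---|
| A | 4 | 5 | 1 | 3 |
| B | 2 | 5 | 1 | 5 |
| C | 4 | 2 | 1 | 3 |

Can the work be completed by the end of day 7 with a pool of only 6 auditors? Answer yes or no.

no

The minimum achievable peak is 7; 6 < 7, so no feasible schedule stays within the cap.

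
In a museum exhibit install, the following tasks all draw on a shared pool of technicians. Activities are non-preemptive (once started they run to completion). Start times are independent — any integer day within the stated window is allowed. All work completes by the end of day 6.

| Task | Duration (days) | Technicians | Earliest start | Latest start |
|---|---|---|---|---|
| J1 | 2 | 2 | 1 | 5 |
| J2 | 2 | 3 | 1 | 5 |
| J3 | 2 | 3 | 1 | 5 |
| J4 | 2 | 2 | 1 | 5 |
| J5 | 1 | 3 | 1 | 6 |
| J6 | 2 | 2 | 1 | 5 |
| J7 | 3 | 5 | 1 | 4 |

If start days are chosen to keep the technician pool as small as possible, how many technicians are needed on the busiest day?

Early-start (J1@1, J2@1, J3@1, J4@1, J5@1, J6@1, J7@1) gives peak 20: d1:20  d2:17  d3:5  d4:0  d5:0  d6:0.
Shift J4→3, J5→3, J6→5, J7→4.
Schedule J1@1, J2@1, J3@1, J4@3, J5@3, J6@5, J7@4: d1:8  d2:8  d3:5  d4:7  d5:7  d6:7 — peak 8.

8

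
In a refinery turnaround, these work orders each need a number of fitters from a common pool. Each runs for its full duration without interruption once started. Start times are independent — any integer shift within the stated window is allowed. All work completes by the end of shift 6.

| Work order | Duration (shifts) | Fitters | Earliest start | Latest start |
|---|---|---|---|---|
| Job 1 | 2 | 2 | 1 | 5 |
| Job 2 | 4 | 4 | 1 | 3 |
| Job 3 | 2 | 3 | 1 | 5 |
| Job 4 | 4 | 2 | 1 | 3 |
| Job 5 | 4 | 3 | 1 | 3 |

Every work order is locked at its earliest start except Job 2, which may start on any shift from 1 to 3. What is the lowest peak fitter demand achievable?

10

Job 2@1: s1:14  s2:14  s3:9  s4:9  s5:0  s6:0 → peak 14
Job 2@2: s1:10  s2:14  s3:9  s4:9  s5:4  s6:0 → peak 14
Job 2@3: s1:10  s2:10  s3:9  s4:9  s5:4  s6:4 → peak 10
Best is Job 2@3, peak 10.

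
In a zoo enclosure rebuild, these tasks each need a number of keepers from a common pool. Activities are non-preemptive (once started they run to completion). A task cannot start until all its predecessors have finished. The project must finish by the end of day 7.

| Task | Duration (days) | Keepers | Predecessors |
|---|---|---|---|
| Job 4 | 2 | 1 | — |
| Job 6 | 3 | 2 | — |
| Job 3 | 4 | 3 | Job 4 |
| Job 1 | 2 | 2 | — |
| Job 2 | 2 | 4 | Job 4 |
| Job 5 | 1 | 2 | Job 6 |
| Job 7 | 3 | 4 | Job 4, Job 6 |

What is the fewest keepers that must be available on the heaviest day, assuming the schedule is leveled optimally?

9

Early-start (Job 4@1, Job 6@1, Job 3@3, Job 1@1, Job 2@3, Job 5@4, Job 7@4) gives peak 13: d1:5  d2:5  d3:9  d4:13  d5:7  d6:7  d7:0.
Shift Job 7→5.
Schedule Job 4@1, Job 6@1, Job 3@3, Job 1@1, Job 2@3, Job 5@4, Job 7@5: d1:5  d2:5  d3:9  d4:9  d5:7  d6:7  d7:4 — peak 9.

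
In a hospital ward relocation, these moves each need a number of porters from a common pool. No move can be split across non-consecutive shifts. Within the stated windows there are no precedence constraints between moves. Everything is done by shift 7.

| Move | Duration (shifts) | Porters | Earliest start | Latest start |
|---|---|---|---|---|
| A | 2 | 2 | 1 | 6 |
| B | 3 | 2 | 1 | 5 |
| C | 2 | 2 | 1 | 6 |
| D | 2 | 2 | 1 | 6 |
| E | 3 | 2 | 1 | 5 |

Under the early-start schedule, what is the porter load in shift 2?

At early start, shift 2 has: A, B, C, D, E.
Demand: 2 + 2 + 2 + 2 + 2 = 10.

10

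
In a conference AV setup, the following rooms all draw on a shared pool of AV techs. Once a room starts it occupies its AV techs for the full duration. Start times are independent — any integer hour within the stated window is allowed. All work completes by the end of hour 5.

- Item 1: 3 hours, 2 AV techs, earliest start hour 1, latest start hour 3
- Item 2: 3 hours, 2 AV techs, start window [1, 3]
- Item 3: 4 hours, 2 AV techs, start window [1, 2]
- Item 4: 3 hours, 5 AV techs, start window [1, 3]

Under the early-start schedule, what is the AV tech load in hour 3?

11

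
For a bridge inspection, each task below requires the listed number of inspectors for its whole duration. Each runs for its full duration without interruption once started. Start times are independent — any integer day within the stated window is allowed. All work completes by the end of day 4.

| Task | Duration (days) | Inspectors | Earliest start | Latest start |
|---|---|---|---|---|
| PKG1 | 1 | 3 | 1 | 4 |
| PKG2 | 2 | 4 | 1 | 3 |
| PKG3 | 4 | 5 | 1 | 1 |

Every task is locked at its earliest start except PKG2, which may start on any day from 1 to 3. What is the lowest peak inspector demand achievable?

PKG2@1: d1:12  d2:9  d3:5  d4:5 → peak 12
PKG2@2: d1:8  d2:9  d3:9  d4:5 → peak 9
PKG2@3: d1:8  d2:5  d3:9  d4:9 → peak 9
Best is PKG2@2, peak 9.

9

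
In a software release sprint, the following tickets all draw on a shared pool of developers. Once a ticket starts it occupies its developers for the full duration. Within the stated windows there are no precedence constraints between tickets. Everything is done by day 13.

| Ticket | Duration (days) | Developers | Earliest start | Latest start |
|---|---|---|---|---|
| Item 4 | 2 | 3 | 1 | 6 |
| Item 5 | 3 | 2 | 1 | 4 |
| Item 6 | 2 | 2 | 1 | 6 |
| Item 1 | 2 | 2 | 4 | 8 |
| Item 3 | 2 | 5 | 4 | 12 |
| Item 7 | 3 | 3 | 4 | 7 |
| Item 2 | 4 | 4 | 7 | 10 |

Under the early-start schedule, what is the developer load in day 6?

3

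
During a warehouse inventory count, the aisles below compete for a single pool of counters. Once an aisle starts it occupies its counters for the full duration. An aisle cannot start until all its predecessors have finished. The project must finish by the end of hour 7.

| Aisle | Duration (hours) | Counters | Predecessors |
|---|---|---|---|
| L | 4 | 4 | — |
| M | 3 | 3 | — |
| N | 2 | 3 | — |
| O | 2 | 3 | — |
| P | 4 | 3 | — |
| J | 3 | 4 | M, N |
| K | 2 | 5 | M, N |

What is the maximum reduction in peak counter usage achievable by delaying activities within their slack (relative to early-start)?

4

Early-start peak: h1:16  h2:16  h3:10  h4:16  h5:9  h6:4  h7:0 ⇒ 16.
Leveled (L@1, M@1, N@1, O@3, P@4, J@5, K@5): h1:10  h2:10  h3:10  h4:10  h5:12  h6:12  h7:7 ⇒ 12.
Reduction 16 − 12 = 4.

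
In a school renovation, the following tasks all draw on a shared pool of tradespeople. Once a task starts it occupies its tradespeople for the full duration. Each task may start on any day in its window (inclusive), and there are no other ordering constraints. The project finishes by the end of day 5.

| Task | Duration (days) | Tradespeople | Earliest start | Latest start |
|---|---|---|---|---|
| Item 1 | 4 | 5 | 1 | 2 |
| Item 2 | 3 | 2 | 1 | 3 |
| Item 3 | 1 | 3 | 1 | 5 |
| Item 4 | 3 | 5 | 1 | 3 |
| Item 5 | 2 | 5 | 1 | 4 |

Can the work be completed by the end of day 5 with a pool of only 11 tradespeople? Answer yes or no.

The minimum achievable peak is 12; 11 < 12, so no feasible schedule stays within the cap.

no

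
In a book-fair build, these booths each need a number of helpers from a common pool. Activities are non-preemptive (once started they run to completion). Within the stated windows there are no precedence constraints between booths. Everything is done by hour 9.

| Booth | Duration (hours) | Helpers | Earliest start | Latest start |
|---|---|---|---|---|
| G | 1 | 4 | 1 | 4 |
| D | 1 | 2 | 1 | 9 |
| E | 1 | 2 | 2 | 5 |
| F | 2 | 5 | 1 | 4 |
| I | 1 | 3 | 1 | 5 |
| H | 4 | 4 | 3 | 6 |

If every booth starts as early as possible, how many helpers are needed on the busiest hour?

14

Early-start schedule: G@1, D@1, E@2, F@1, I@1, H@3.
Load per hour: hour 1: 14, hour 2: 7, hour 3: 4, hour 4: 4, hour 5: 4, hour 6: 4, hour 7: 0, hour 8: 0, hour 9: 0.
Peak is 14.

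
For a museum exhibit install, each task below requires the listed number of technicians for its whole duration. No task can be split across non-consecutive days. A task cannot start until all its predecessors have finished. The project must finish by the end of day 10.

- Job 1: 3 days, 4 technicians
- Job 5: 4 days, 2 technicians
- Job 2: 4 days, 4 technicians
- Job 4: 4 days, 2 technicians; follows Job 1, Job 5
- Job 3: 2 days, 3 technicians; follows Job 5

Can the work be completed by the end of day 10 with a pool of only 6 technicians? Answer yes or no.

yes

Schedule Job 1@1, Job 5@1, Job 2@4, Job 4@5, Job 3@8: d1:6  d2:6  d3:6  d4:6  d5:6  d6:6  d7:6  d8:5  d9:3  d10:0 — peak 6 ≤ 6.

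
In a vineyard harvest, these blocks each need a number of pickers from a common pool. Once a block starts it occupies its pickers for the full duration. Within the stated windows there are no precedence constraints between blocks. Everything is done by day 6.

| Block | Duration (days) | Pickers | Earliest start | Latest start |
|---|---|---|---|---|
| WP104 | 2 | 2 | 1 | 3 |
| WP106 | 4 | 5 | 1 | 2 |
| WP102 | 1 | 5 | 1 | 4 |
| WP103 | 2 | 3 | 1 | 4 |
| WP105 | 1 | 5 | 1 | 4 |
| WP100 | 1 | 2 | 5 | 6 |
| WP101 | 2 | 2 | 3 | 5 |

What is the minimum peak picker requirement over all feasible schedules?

10

Early-start (WP104@1, WP106@1, WP102@1, WP103@1, WP105@1, WP100@5, WP101@3) gives peak 20: d1:20  d2:10  d3:7  d4:7  d5:2  d6:0.
Shift WP102→3, WP105→4, WP101→5.
Schedule WP104@1, WP106@1, WP102@3, WP103@1, WP105@4, WP100@5, WP101@5: d1:10  d2:10  d3:10  d4:10  d5:4  d6:2 — peak 10.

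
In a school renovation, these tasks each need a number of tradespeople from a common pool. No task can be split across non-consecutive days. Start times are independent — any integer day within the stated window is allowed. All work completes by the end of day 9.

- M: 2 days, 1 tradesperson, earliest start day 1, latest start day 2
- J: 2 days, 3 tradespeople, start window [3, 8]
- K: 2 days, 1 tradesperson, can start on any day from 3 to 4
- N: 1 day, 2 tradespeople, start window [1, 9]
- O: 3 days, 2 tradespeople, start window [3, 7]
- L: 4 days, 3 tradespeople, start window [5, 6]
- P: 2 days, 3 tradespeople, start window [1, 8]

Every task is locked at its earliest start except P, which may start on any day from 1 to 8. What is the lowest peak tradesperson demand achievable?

6

P@1: d1:6  d2:4  d3:6  d4:6  d5:5  d6:3  d7:3  d8:3  d9:0 → peak 6
P@2: d1:3  d2:4  d3:9  d4:6  d5:5  d6:3  d7:3  d8:3  d9:0 → peak 9
P@3: d1:3  d2:1  d3:9  d4:9  d5:5  d6:3  d7:3  d8:3  d9:0 → peak 9
P@4: d1:3  d2:1  d3:6  d4:9  d5:8  d6:3  d7:3  d8:3  d9:0 → peak 9
P@5: d1:3  d2:1  d3:6  d4:6  d5:8  d6:6  d7:3  d8:3  d9:0 → peak 8
P@6: d1:3  d2:1  d3:6  d4:6  d5:5  d6:6  d7:6  d8:3  d9:0 → peak 6
P@7: d1:3  d2:1  d3:6  d4:6  d5:5  d6:3  d7:6  d8:6  d9:0 → peak 6
P@8: d1:3  d2:1  d3:6  d4:6  d5:5  d6:3  d7:3  d8:6  d9:3 → peak 6
Best is P@1, peak 6.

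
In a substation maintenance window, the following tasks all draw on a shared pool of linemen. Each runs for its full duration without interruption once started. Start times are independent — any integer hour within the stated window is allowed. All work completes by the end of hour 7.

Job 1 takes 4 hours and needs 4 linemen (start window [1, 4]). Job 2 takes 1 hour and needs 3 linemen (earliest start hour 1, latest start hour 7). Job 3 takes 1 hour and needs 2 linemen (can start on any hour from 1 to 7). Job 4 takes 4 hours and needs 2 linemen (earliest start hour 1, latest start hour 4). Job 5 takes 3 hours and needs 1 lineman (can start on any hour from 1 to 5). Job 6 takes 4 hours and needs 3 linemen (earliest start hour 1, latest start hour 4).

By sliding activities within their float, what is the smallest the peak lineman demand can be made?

Early-start (Job 1@1, Job 2@1, Job 3@1, Job 4@1, Job 5@1, Job 6@1) gives peak 15: h1:15  h2:10  h3:10  h4:9  h5:0  h6:0  h7:0.
Shift Job 4→2, Job 5→5, Job 6→2.
Schedule Job 1@1, Job 2@1, Job 3@1, Job 4@2, Job 5@5, Job 6@2: h1:9  h2:9  h3:9  h4:9  h5:6  h6:1  h7:1 — peak 9.

9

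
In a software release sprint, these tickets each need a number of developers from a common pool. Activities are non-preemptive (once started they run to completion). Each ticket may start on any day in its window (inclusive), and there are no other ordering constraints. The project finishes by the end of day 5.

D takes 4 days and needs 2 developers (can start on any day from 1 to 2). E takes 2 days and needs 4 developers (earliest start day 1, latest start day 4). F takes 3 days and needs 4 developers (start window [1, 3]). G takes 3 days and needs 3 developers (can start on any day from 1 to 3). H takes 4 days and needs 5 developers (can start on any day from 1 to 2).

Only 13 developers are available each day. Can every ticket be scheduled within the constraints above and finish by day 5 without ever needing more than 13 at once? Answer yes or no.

no

The minimum achievable peak is 14; 13 < 14, so no feasible schedule stays within the cap.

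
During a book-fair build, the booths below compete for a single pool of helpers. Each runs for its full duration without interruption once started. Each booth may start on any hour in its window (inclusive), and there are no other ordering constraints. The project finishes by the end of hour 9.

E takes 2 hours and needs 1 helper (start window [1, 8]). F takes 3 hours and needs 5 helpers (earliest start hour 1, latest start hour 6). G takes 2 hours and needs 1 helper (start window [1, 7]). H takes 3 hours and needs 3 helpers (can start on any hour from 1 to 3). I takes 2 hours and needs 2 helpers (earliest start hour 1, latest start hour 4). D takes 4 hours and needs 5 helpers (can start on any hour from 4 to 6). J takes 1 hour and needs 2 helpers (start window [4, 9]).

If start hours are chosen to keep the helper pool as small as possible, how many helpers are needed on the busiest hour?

Early-start (E@1, F@1, G@1, H@1, I@1, D@4, J@4) gives peak 12: h1:12  h2:12  h3:8  h4:7  h5:5  h6:5  h7:5  h8:0  h9:0.
Shift H→3, I→4, D→6.
Schedule E@1, F@1, G@1, H@3, I@4, D@6, J@4: h1:7  h2:7  h3:8  h4:7  h5:5  h6:5  h7:5  h8:5  h9:5 — peak 8.

8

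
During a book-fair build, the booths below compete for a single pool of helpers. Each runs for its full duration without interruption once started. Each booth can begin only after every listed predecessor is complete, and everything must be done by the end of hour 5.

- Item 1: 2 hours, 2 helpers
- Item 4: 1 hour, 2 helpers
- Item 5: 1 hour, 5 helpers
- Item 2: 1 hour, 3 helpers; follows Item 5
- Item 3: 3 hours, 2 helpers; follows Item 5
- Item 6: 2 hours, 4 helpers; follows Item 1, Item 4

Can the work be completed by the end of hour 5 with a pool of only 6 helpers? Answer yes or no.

yes

Schedule Item 1@2, Item 4@3, Item 5@1, Item 2@2, Item 3@3, Item 6@4: h1:5  h2:5  h3:6  h4:6  h5:6 — peak 6 ≤ 6.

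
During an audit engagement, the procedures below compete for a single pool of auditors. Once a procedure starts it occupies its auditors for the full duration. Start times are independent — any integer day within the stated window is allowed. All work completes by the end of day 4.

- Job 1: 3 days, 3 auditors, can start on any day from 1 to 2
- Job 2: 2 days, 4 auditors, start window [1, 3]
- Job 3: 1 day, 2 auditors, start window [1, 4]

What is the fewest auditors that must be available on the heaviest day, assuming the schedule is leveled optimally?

Early-start (Job 1@1, Job 2@1, Job 3@1) gives peak 9: d1:9  d2:7  d3:3  d4:0.
Shift Job 3→3.
Schedule Job 1@1, Job 2@1, Job 3@3: d1:7  d2:7  d3:5  d4:0 — peak 7.
No arrangement of the 24 feasible schedules does better.

7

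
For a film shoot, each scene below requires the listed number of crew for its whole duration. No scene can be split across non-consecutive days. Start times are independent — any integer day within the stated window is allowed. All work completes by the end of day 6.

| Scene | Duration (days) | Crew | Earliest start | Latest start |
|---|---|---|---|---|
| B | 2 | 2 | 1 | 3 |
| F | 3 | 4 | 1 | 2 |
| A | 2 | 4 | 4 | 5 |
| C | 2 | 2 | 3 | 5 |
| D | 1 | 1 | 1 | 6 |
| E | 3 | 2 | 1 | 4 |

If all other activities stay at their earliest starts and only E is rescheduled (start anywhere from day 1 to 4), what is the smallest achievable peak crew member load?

8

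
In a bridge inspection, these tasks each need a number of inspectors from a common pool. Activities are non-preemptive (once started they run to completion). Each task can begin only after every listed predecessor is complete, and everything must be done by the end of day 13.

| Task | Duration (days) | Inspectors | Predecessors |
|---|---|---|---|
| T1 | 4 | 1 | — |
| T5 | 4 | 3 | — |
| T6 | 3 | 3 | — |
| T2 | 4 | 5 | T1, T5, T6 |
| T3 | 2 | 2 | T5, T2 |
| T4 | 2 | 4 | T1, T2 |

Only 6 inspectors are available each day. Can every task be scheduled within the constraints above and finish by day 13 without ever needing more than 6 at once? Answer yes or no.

Schedule T1@1, T5@1, T6@5, T2@8, T3@12, T4@12: d1:4  d2:4  d3:4  d4:4  d5:3  d6:3  d7:3  d8:5  d9:5  d10:5  d11:5  d12:6  d13:6 — peak 6 ≤ 6.

yes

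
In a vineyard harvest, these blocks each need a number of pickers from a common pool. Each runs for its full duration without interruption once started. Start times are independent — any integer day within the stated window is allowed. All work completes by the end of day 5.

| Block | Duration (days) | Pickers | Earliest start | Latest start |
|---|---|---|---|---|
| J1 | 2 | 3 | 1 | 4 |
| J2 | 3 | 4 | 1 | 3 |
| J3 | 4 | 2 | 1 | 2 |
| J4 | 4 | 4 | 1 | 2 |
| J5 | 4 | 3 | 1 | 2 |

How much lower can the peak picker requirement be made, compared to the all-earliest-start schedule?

3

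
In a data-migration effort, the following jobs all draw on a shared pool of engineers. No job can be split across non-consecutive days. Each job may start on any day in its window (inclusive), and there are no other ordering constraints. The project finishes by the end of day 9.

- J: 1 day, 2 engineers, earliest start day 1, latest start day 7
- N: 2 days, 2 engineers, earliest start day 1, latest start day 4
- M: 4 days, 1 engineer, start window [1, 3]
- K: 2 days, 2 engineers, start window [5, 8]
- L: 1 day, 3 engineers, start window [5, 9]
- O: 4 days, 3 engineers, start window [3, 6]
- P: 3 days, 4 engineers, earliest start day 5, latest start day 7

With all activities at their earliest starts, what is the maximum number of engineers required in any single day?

Early-start schedule: J@1, N@1, M@1, K@5, L@5, O@3, P@5.
Load per day: day 1: 5, day 2: 3, day 3: 4, day 4: 4, day 5: 12, day 6: 9, day 7: 4, day 8: 0, day 9: 0.
Peak is 12.

12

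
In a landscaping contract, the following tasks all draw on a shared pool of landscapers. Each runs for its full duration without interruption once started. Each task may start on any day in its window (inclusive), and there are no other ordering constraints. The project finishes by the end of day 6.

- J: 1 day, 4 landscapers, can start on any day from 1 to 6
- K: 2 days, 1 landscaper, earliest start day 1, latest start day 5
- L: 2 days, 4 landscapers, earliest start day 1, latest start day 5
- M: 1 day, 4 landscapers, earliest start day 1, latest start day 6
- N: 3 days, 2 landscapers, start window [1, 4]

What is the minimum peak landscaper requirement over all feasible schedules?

6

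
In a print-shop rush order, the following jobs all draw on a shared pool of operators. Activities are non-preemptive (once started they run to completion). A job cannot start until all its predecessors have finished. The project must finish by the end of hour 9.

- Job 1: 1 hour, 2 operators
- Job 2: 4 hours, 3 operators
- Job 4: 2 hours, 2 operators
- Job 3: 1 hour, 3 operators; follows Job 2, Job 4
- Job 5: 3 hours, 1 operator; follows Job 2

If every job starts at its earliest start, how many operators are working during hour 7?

1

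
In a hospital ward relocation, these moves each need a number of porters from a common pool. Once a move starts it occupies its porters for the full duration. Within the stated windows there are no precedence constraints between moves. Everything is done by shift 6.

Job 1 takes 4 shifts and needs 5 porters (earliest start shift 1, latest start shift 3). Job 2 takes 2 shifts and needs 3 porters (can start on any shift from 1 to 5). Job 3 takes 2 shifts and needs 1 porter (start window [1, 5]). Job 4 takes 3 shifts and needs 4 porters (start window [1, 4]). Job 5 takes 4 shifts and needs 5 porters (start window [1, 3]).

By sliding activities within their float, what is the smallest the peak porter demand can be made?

Early-start (Job 1@1, Job 2@1, Job 3@1, Job 4@1, Job 5@1) gives peak 18: s1:18  s2:18  s3:14  s4:10  s5:0  s6:0.
Shift Job 5→3.
Schedule Job 1@1, Job 2@1, Job 3@1, Job 4@1, Job 5@3: s1:13  s2:13  s3:14  s4:10  s5:5  s6:5 — peak 14.

14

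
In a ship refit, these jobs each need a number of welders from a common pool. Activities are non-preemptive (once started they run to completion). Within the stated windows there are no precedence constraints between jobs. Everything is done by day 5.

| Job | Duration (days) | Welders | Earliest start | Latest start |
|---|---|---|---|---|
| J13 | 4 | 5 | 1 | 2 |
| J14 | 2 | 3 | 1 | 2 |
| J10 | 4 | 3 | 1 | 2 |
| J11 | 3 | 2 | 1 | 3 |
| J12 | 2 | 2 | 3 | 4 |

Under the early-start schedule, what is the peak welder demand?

Early-start schedule: J13@1, J14@1, J10@1, J11@1, J12@3.
Load per day: day 1: 13, day 2: 13, day 3: 12, day 4: 10, day 5: 0.
Peak is 13.

13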